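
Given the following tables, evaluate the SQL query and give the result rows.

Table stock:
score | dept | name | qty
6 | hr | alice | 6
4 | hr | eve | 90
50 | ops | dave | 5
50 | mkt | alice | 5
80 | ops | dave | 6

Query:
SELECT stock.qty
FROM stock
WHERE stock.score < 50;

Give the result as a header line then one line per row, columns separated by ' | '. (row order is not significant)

After WHERE (2 rows):
stock.score | stock.dept | stock.name | stock.qty
6 | hr | alice | 6
4 | hr | eve | 90
After SELECT (2 rows):
stock.qty
6
90

== RESULT ==
stock.qty
6
90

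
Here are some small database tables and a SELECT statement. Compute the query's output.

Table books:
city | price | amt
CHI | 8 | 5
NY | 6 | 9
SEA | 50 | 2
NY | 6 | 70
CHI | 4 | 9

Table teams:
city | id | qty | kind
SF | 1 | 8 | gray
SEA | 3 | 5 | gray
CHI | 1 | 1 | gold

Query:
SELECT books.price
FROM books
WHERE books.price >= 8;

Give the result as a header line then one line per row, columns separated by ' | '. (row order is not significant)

== RESULT ==
books.price
8
50

Derivation:
After WHERE (2 rows):
books.city | books.price | books.amt
CHI | 8 | 5
SEA | 50 | 2
After SELECT (2 rows):
books.price
8
50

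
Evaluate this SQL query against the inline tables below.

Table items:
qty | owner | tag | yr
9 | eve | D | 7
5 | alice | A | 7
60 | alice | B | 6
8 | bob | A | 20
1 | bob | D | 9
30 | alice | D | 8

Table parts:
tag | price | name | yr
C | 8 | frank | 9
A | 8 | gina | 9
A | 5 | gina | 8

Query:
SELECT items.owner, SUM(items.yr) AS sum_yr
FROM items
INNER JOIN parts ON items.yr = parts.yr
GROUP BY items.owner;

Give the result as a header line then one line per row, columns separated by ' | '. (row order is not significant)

== RESULT ==
items.owner | sum_yr
bob | 18
alice | 8

Derivation:
After JOIN parts (3 rows):
items.qty | items.owner | items.tag | items.yr | parts.tag | parts.price | parts.name | parts.yr
1 | bob | D | 9 | C | 8 | frank | 9
1 | bob | D | 9 | A | 8 | gina | 9
30 | alice | D | 8 | A | 5 | gina | 8
After GROUP BY (2 rows):
items.owner | sum_yr
bob | 18
alice | 8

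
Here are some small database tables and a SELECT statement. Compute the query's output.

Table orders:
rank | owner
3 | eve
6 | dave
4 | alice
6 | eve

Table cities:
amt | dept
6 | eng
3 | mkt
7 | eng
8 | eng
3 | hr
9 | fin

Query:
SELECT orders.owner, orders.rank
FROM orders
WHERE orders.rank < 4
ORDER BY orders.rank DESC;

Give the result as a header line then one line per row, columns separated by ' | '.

== RESULT ==
orders.owner | orders.rank
eve | 3

Derivation:
After WHERE (1 rows):
orders.rank | orders.owner
3 | eve
After SELECT (1 rows):
orders.owner | orders.rank
eve | 3
After ORDER BY (1 rows):
orders.owner | orders.rank
eve | 3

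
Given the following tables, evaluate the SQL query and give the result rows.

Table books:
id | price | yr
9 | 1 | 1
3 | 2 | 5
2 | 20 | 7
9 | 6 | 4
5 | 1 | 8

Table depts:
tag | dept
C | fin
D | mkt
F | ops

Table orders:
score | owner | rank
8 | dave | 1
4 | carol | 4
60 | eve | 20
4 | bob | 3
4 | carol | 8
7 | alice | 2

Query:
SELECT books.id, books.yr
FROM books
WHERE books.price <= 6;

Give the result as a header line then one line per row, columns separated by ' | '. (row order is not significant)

After WHERE (4 rows):
books.id | books.price | books.yr
9 | 1 | 1
3 | 2 | 5
9 | 6 | 4
5 | 1 | 8
After SELECT (4 rows):
books.id | books.yr
9 | 1
3 | 5
9 | 4
5 | 8

== RESULT ==
books.id | books.yr
9 | 1
3 | 5
9 | 4
5 | 8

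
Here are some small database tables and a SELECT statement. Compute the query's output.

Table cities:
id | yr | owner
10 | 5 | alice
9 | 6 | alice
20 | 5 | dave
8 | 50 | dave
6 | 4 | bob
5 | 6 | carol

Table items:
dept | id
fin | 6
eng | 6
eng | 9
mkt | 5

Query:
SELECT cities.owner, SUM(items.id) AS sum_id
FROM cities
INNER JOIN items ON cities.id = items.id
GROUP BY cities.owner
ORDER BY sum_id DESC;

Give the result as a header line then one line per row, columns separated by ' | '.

== RESULT ==
cities.owner | sum_id
bob | 12
alice | 9
carol | 5

Derivation:
After JOIN items (4 rows):
cities.id | cities.yr | cities.owner | items.dept | items.id
9 | 6 | alice | eng | 9
6 | 4 | bob | fin | 6
6 | 4 | bob | eng | 6
5 | 6 | carol | mkt | 5
After GROUP BY (3 rows):
cities.owner | sum_id
alice | 9
bob | 12
carol | 5
After ORDER BY (3 rows):
cities.owner | sum_id
bob | 12
alice | 9
carol | 5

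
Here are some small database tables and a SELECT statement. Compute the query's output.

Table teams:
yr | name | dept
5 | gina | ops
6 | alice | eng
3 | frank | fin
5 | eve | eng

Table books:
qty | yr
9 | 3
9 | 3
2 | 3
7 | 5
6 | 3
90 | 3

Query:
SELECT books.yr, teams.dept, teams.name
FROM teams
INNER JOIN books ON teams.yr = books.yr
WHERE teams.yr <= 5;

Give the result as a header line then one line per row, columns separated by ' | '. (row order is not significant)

== RESULT ==
books.yr | teams.dept | teams.name
5 | ops | gina
3 | fin | frank
3 | fin | frank
3 | fin | frank
3 | fin | frank
3 | fin | frank
5 | eng | eve

Derivation:
After JOIN books (7 rows):
teams.yr | teams.name | teams.dept | books.qty | books.yr
5 | gina | ops | 7 | 5
3 | frank | fin | 9 | 3
3 | frank | fin | 9 | 3
3 | frank | fin | 2 | 3
3 | frank | fin | 6 | 3
3 | frank | fin | 90 | 3
5 | eve | eng | 7 | 5
After WHERE (7 rows):
teams.yr | teams.name | teams.dept | books.qty | books.yr
5 | gina | ops | 7 | 5
3 | frank | fin | 9 | 3
3 | frank | fin | 9 | 3
3 | frank | fin | 2 | 3
3 | frank | fin | 6 | 3
3 | frank | fin | 90 | 3
5 | eve | eng | 7 | 5
After SELECT (7 rows):
books.yr | teams.dept | teams.name
5 | ops | gina
3 | fin | frank
3 | fin | frank
3 | fin | frank
3 | fin | frank
3 | fin | frank
5 | eng | eve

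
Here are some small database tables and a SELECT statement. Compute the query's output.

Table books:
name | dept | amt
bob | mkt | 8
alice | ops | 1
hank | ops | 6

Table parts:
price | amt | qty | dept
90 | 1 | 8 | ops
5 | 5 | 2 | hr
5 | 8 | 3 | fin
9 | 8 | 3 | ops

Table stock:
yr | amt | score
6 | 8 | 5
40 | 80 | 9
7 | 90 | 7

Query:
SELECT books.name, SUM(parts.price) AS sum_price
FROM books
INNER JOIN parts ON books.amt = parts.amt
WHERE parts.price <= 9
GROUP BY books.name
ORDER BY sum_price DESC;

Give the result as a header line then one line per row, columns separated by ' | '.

After JOIN parts (3 rows):
books.name | books.dept | books.amt | parts.price | parts.amt | parts.qty | parts.dept
bob | mkt | 8 | 5 | 8 | 3 | fin
bob | mkt | 8 | 9 | 8 | 3 | ops
alice | ops | 1 | 90 | 1 | 8 | ops
After WHERE (2 rows):
books.name | books.dept | books.amt | parts.price | parts.amt | parts.qty | parts.dept
bob | mkt | 8 | 5 | 8 | 3 | fin
bob | mkt | 8 | 9 | 8 | 3 | ops
After GROUP BY (1 rows):
books.name | sum_price
bob | 14
After ORDER BY (1 rows):
books.name | sum_price
bob | 14

== RESULT ==
books.name | sum_price
bob | 14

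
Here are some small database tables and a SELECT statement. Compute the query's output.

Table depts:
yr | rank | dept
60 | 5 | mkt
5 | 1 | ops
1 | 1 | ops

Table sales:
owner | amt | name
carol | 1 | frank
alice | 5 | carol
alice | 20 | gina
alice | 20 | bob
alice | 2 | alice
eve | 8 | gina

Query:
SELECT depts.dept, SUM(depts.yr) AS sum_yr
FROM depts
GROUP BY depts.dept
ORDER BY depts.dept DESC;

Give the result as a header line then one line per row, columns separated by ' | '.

== RESULT ==
depts.dept | sum_yr
ops | 6
mkt | 60

Derivation:
After GROUP BY (2 rows):
depts.dept | sum_yr
mkt | 60
ops | 6
After ORDER BY (2 rows):
depts.dept | sum_yr
ops | 6
mkt | 60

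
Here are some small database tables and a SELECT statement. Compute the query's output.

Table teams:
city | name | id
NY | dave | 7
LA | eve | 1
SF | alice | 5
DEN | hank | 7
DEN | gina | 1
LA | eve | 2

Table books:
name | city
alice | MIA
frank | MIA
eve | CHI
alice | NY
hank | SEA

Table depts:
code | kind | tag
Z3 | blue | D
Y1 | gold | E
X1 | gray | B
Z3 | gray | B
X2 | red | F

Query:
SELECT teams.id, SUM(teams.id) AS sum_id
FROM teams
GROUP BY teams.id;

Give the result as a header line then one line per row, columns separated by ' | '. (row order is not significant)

== RESULT ==
teams.id | sum_id
7 | 14
1 | 2
5 | 5
2 | 2

Derivation:
After GROUP BY (4 rows):
teams.id | sum_id
7 | 14
1 | 2
5 | 5
2 | 2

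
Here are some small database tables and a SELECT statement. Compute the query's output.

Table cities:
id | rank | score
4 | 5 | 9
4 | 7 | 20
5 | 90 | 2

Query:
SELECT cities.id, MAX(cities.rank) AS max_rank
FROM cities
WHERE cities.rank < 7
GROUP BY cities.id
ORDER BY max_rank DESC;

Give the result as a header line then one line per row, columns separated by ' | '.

After WHERE (1 rows):
cities.id | cities.rank | cities.score
4 | 5 | 9
After GROUP BY (1 rows):
cities.id | max_rank
4 | 5
After ORDER BY (1 rows):
cities.id | max_rank
4 | 5

== RESULT ==
cities.id | max_rank
4 | 5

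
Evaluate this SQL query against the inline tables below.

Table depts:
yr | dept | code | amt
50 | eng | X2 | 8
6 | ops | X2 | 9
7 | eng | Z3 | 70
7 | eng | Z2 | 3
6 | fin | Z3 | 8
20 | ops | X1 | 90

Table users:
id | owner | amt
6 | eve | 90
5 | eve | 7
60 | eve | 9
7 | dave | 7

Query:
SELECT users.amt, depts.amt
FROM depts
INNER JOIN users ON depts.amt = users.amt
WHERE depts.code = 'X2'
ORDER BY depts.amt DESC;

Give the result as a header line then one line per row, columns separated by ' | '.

== RESULT ==
users.amt | depts.amt
9 | 9

Derivation:
After JOIN users (2 rows):
depts.yr | depts.dept | depts.code | depts.amt | users.id | users.owner | users.amt
6 | ops | X2 | 9 | 60 | eve | 9
20 | ops | X1 | 90 | 6 | eve | 90
After WHERE (1 rows):
depts.yr | depts.dept | depts.code | depts.amt | users.id | users.owner | users.amt
6 | ops | X2 | 9 | 60 | eve | 9
After SELECT (1 rows):
users.amt | depts.amt
9 | 9
After ORDER BY (1 rows):
users.amt | depts.amt
9 | 9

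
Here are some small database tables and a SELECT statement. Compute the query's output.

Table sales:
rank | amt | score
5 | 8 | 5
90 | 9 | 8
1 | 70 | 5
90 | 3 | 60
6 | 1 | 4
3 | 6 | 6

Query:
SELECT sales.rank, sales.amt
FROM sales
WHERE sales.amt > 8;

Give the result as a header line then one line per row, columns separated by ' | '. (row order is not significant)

== RESULT ==
sales.rank | sales.amt
90 | 9
1 | 70

Derivation:
After WHERE (2 rows):
sales.rank | sales.amt | sales.score
90 | 9 | 8
1 | 70 | 5
After SELECT (2 rows):
sales.rank | sales.amt
90 | 9
1 | 70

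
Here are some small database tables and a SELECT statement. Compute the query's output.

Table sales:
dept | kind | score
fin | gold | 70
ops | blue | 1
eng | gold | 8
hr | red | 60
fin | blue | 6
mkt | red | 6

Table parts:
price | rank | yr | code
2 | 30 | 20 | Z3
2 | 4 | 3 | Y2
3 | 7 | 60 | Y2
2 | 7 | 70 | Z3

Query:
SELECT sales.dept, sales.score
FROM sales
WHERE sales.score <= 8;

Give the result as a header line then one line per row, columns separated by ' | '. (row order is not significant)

After WHERE (4 rows):
sales.dept | sales.kind | sales.score
ops | blue | 1
eng | gold | 8
fin | blue | 6
mkt | red | 6
After SELECT (4 rows):
sales.dept | sales.score
ops | 1
eng | 8
fin | 6
mkt | 6

== RESULT ==
sales.dept | sales.score
ops | 1
eng | 8
fin | 6
mkt | 6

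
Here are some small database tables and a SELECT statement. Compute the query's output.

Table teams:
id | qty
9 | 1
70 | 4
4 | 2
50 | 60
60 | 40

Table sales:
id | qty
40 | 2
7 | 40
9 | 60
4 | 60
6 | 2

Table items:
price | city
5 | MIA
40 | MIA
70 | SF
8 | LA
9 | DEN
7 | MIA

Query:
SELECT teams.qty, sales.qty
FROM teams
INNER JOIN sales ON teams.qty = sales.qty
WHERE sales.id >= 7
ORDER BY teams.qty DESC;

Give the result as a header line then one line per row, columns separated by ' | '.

After JOIN sales (5 rows):
teams.id | teams.qty | sales.id | sales.qty
4 | 2 | 40 | 2
4 | 2 | 6 | 2
50 | 60 | 9 | 60
50 | 60 | 4 | 60
60 | 40 | 7 | 40
After WHERE (3 rows):
teams.id | teams.qty | sales.id | sales.qty
4 | 2 | 40 | 2
50 | 60 | 9 | 60
60 | 40 | 7 | 40
After SELECT (3 rows):
teams.qty | sales.qty
2 | 2
60 | 60
40 | 40
After ORDER BY (3 rows):
teams.qty | sales.qty
60 | 60
40 | 40
2 | 2

== RESULT ==
teams.qty | sales.qty
60 | 60
40 | 40
2 | 2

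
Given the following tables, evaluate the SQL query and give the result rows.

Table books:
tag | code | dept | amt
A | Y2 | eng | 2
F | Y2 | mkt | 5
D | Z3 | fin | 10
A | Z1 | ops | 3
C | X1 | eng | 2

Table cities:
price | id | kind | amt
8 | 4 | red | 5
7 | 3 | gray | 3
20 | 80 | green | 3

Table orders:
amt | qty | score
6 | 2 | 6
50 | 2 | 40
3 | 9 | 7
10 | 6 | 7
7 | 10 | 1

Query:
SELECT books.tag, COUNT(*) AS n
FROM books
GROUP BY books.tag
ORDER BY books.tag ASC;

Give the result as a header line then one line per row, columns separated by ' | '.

After GROUP BY (4 rows):
books.tag | n
A | 2
F | 1
D | 1
C | 1
After ORDER BY (4 rows):
books.tag | n
A | 2
C | 1
D | 1
F | 1

== RESULT ==
books.tag | n
A | 2
C | 1
D | 1
F | 1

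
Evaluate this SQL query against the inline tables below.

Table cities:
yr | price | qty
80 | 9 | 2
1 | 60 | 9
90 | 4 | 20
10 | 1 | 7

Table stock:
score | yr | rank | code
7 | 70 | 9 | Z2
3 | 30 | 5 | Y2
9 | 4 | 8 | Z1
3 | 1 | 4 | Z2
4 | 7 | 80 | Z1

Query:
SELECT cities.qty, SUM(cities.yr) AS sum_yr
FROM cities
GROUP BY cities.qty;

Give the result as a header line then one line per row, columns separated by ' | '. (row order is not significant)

After GROUP BY (4 rows):
cities.qty | sum_yr
2 | 80
9 | 1
20 | 90
7 | 10

== RESULT ==
cities.qty | sum_yr
2 | 80
9 | 1
20 | 90
7 | 10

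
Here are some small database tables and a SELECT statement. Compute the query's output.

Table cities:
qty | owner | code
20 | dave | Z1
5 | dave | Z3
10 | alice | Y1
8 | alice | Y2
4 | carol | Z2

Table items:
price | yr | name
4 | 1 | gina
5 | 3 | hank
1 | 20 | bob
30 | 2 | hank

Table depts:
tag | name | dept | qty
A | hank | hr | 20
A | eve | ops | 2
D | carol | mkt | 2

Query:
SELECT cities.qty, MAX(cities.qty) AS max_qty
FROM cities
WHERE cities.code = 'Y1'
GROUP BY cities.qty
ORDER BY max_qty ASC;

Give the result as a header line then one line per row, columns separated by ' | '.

After WHERE (1 rows):
cities.qty | cities.owner | cities.code
10 | alice | Y1
After GROUP BY (1 rows):
cities.qty | max_qty
10 | 10
After ORDER BY (1 rows):
cities.qty | max_qty
10 | 10

== RESULT ==
cities.qty | max_qty
10 | 10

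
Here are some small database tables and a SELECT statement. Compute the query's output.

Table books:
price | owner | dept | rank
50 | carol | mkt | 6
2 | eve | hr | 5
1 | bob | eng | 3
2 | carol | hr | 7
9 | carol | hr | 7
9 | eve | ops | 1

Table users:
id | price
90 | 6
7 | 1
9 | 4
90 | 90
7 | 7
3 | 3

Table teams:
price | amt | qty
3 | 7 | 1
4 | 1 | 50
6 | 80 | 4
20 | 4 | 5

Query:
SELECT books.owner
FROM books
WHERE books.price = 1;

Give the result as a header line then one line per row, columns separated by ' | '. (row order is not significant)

== RESULT ==
books.owner
bob

Derivation:
After WHERE (1 rows):
books.price | books.owner | books.dept | books.rank
1 | bob | eng | 3
After SELECT (1 rows):
books.owner
bob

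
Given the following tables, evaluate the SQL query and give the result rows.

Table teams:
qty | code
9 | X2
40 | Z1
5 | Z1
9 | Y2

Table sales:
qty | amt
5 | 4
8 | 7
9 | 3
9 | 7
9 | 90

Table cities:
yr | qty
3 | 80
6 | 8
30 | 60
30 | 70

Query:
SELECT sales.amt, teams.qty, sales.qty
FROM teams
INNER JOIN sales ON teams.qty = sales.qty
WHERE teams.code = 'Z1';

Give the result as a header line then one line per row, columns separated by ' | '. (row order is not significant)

== RESULT ==
sales.amt | teams.qty | sales.qty
4 | 5 | 5

Derivation:
After JOIN sales (7 rows):
teams.qty | teams.code | sales.qty | sales.amt
9 | X2 | 9 | 3
9 | X2 | 9 | 7
9 | X2 | 9 | 90
5 | Z1 | 5 | 4
9 | Y2 | 9 | 3
9 | Y2 | 9 | 7
9 | Y2 | 9 | 90
After WHERE (1 rows):
teams.qty | teams.code | sales.qty | sales.amt
5 | Z1 | 5 | 4
After SELECT (1 rows):
sales.amt | teams.qty | sales.qty
4 | 5 | 5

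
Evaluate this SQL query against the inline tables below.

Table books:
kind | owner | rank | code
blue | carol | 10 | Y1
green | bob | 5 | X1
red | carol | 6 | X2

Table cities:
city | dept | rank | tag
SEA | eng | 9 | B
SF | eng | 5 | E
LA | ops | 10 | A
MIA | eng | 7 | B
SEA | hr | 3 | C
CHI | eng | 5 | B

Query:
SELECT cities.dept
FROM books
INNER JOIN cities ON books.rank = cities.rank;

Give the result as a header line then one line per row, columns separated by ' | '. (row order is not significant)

After JOIN cities (3 rows):
books.kind | books.owner | books.rank | books.code | cities.city | cities.dept | cities.rank | cities.tag
blue | carol | 10 | Y1 | LA | ops | 10 | A
green | bob | 5 | X1 | SF | eng | 5 | E
green | bob | 5 | X1 | CHI | eng | 5 | B
After SELECT (3 rows):
cities.dept
ops
eng
eng

== RESULT ==
cities.dept
ops
eng
eng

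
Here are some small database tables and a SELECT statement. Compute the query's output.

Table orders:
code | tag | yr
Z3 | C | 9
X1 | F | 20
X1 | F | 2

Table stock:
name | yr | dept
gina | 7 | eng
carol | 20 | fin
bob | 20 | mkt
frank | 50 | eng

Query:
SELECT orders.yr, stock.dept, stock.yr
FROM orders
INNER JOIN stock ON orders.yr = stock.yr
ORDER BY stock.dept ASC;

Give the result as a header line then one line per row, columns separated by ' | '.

After JOIN stock (2 rows):
orders.code | orders.tag | orders.yr | stock.name | stock.yr | stock.dept
X1 | F | 20 | carol | 20 | fin
X1 | F | 20 | bob | 20 | mkt
After SELECT (2 rows):
orders.yr | stock.dept | stock.yr
20 | fin | 20
20 | mkt | 20
After ORDER BY (2 rows):
orders.yr | stock.dept | stock.yr
20 | fin | 20
20 | mkt | 20

== RESULT ==
orders.yr | stock.dept | stock.yr
20 | fin | 20
20 | mkt | 20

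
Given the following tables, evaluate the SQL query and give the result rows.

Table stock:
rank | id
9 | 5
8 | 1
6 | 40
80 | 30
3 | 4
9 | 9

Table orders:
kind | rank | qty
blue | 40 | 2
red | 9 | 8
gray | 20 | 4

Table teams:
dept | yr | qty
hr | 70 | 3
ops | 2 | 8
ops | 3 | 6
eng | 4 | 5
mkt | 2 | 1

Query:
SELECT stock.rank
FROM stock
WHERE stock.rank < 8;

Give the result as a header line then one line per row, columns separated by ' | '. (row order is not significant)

After WHERE (2 rows):
stock.rank | stock.id
6 | 40
3 | 4
After SELECT (2 rows):
stock.rank
6
3

== RESULT ==
stock.rank
6
3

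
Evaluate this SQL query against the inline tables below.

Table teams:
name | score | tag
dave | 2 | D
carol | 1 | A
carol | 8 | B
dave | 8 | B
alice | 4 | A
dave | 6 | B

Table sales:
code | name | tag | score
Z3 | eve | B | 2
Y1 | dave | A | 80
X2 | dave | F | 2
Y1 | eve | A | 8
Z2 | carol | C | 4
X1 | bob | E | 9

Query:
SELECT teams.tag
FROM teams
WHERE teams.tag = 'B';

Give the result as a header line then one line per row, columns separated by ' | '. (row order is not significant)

== RESULT ==
teams.tag
B
B
B

Derivation:
After WHERE (3 rows):
teams.name | teams.score | teams.tag
carol | 8 | B
dave | 8 | B
dave | 6 | B
After SELECT (3 rows):
teams.tag
B
B
B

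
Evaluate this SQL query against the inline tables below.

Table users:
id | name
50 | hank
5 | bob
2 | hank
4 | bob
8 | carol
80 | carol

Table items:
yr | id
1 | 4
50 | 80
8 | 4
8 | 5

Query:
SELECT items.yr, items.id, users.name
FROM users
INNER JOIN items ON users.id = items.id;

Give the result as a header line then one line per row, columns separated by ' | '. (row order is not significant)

== RESULT ==
items.yr | items.id | users.name
8 | 5 | bob
1 | 4 | bob
8 | 4 | bob
50 | 80 | carol

Derivation:
After JOIN items (4 rows):
users.id | users.name | items.yr | items.id
5 | bob | 8 | 5
4 | bob | 1 | 4
4 | bob | 8 | 4
80 | carol | 50 | 80
After SELECT (4 rows):
items.yr | items.id | users.name
8 | 5 | bob
1 | 4 | bob
8 | 4 | bob
50 | 80 | carol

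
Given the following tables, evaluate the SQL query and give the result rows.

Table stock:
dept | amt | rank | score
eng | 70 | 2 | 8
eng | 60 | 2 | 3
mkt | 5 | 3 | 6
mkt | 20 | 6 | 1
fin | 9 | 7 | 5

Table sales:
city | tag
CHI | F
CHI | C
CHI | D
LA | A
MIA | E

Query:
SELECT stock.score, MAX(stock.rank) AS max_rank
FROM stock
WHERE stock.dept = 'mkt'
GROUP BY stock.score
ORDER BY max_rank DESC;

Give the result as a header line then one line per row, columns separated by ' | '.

== RESULT ==
stock.score | max_rank
1 | 6
6 | 3

Derivation:
After WHERE (2 rows):
stock.dept | stock.amt | stock.rank | stock.score
mkt | 5 | 3 | 6
mkt | 20 | 6 | 1
After GROUP BY (2 rows):
stock.score | max_rank
6 | 3
1 | 6
After ORDER BY (2 rows):
stock.score | max_rank
1 | 6
6 | 3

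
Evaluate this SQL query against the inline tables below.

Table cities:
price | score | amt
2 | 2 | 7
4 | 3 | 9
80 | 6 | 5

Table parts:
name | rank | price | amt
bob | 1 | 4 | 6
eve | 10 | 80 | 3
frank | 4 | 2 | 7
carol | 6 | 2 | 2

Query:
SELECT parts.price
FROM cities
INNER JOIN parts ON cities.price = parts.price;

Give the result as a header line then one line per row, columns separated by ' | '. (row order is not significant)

After JOIN parts (4 rows):
cities.price | cities.score | cities.amt | parts.name | parts.rank | parts.price | parts.amt
2 | 2 | 7 | frank | 4 | 2 | 7
2 | 2 | 7 | carol | 6 | 2 | 2
4 | 3 | 9 | bob | 1 | 4 | 6
80 | 6 | 5 | eve | 10 | 80 | 3
After SELECT (4 rows):
parts.price
2
2
4
80

== RESULT ==
parts.price
2
2
4
80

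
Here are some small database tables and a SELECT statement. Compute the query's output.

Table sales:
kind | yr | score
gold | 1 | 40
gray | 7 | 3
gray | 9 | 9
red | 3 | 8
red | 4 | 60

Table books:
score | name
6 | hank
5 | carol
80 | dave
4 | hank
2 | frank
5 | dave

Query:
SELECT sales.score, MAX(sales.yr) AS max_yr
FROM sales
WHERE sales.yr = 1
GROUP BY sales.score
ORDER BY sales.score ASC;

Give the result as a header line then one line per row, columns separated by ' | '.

After WHERE (1 rows):
sales.kind | sales.yr | sales.score
gold | 1 | 40
After GROUP BY (1 rows):
sales.score | max_yr
40 | 1
After ORDER BY (1 rows):
sales.score | max_yr
40 | 1

== RESULT ==
sales.score | max_yr
40 | 1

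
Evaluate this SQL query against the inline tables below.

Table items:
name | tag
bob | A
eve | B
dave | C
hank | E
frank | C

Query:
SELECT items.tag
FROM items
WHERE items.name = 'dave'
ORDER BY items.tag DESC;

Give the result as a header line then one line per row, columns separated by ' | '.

After WHERE (1 rows):
items.name | items.tag
dave | C
After SELECT (1 rows):
items.tag
C
After ORDER BY (1 rows):
items.tag
C

== RESULT ==
items.tag
C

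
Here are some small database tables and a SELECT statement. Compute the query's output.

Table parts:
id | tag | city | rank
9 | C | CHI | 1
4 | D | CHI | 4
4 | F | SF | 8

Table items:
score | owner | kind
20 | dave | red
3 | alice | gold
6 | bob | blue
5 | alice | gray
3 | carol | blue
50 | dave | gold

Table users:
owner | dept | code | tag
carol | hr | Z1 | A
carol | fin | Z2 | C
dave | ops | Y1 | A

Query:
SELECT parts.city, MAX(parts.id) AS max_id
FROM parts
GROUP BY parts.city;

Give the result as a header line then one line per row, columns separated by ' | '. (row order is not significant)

== RESULT ==
parts.city | max_id
CHI | 9
SF | 4

Derivation:
After GROUP BY (2 rows):
parts.city | max_id
CHI | 9
SF | 4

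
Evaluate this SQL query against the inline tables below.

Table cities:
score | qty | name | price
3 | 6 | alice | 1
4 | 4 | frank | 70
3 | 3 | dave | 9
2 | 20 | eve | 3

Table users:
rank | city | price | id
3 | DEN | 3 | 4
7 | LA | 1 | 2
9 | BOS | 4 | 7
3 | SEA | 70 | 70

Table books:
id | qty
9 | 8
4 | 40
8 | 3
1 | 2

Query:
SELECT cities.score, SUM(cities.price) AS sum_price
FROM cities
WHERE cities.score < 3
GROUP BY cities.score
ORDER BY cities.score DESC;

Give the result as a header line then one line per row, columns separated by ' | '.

== RESULT ==
cities.score | sum_price
2 | 3

Derivation:
After WHERE (1 rows):
cities.score | cities.qty | cities.name | cities.price
2 | 20 | eve | 3
After GROUP BY (1 rows):
cities.score | sum_price
2 | 3
After ORDER BY (1 rows):
cities.score | sum_price
2 | 3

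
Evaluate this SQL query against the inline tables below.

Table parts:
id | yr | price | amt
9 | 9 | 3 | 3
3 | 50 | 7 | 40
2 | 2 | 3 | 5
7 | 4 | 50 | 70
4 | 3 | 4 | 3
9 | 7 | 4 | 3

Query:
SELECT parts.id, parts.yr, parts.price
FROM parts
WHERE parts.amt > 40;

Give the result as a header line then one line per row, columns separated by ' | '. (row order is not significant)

== RESULT ==
parts.id | parts.yr | parts.price
7 | 4 | 50

Derivation:
After WHERE (1 rows):
parts.id | parts.yr | parts.price | parts.amt
7 | 4 | 50 | 70
After SELECT (1 rows):
parts.id | parts.yr | parts.price
7 | 4 | 50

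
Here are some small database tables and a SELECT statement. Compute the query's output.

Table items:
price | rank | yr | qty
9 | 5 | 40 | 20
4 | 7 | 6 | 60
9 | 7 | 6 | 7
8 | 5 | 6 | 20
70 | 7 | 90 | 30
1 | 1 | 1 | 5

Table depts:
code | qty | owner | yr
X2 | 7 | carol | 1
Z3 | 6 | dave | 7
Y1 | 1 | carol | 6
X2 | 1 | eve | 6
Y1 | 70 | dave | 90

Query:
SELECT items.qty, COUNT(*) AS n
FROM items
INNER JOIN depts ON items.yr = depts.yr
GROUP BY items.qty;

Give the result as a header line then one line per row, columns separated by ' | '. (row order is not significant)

== RESULT ==
items.qty | n
60 | 2
7 | 2
20 | 2
30 | 1
5 | 1

Derivation:
After JOIN depts (8 rows):
items.price | items.rank | items.yr | items.qty | depts.code | depts.qty | depts.owner | depts.yr
4 | 7 | 6 | 60 | Y1 | 1 | carol | 6
4 | 7 | 6 | 60 | X2 | 1 | eve | 6
9 | 7 | 6 | 7 | Y1 | 1 | carol | 6
9 | 7 | 6 | 7 | X2 | 1 | eve | 6
8 | 5 | 6 | 20 | Y1 | 1 | carol | 6
8 | 5 | 6 | 20 | X2 | 1 | eve | 6
70 | 7 | 90 | 30 | Y1 | 70 | dave | 90
1 | 1 | 1 | 5 | X2 | 7 | carol | 1
After GROUP BY (5 rows):
items.qty | n
60 | 2
7 | 2
20 | 2
30 | 1
5 | 1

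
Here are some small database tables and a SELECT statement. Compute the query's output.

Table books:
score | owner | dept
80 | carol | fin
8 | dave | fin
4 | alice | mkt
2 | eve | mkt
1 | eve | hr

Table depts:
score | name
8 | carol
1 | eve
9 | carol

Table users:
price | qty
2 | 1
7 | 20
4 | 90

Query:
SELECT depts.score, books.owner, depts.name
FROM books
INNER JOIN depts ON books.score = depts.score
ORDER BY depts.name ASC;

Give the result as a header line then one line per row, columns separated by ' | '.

After JOIN depts (2 rows):
books.score | books.owner | books.dept | depts.score | depts.name
8 | dave | fin | 8 | carol
1 | eve | hr | 1 | eve
After SELECT (2 rows):
depts.score | books.owner | depts.name
8 | dave | carol
1 | eve | eve
After ORDER BY (2 rows):
depts.score | books.owner | depts.name
8 | dave | carol
1 | eve | eve

== RESULT ==
depts.score | books.owner | depts.name
8 | dave | carol
1 | eve | eve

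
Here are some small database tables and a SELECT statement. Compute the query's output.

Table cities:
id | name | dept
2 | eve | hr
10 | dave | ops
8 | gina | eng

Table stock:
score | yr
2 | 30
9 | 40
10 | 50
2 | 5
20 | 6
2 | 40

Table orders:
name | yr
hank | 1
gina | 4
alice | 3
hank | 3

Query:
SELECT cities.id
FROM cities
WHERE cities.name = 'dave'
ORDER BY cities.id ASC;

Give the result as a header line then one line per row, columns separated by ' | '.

== RESULT ==
cities.id
10

Derivation:
After WHERE (1 rows):
cities.id | cities.name | cities.dept
10 | dave | ops
After SELECT (1 rows):
cities.id
10
After ORDER BY (1 rows):
cities.id
10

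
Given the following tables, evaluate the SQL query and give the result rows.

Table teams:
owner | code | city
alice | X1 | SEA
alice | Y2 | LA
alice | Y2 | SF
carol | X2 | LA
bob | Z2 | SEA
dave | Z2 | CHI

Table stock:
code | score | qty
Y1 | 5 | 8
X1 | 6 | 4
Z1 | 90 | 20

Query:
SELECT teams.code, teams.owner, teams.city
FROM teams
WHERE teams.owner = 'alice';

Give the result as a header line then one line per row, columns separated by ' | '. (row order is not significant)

After WHERE (3 rows):
teams.owner | teams.code | teams.city
alice | X1 | SEA
alice | Y2 | LA
alice | Y2 | SF
After SELECT (3 rows):
teams.code | teams.owner | teams.city
X1 | alice | SEA
Y2 | alice | LA
Y2 | alice | SF

== RESULT ==
teams.code | teams.owner | teams.city
X1 | alice | SEA
Y2 | alice | LA
Y2 | alice | SF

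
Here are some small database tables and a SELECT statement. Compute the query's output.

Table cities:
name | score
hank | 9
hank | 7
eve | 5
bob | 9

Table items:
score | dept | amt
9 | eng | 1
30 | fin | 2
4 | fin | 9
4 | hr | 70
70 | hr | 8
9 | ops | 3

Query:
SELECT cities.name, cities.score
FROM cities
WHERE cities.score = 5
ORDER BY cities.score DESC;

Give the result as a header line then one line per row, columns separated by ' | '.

== RESULT ==
cities.name | cities.score
eve | 5

Derivation:
After WHERE (1 rows):
cities.name | cities.score
eve | 5
After SELECT (1 rows):
cities.name | cities.score
eve | 5
After ORDER BY (1 rows):
cities.name | cities.score
eve | 5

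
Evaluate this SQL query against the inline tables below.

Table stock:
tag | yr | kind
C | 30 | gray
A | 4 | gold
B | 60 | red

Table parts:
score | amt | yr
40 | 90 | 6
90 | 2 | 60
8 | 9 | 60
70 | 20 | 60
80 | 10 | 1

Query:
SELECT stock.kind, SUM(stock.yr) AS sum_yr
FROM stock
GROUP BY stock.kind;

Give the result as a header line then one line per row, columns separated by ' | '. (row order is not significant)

== RESULT ==
stock.kind | sum_yr
gray | 30
gold | 4
red | 60

Derivation:
After GROUP BY (3 rows):
stock.kind | sum_yr
gray | 30
gold | 4
red | 60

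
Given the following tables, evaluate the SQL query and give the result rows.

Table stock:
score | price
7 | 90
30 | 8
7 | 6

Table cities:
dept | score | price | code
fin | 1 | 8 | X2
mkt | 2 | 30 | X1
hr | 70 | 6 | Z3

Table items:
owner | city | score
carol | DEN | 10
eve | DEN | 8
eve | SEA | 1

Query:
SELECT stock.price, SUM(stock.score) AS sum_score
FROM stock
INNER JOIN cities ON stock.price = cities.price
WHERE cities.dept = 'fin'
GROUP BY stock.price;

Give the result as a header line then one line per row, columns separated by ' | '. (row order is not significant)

After JOIN cities (2 rows):
stock.score | stock.price | cities.dept | cities.score | cities.price | cities.code
30 | 8 | fin | 1 | 8 | X2
7 | 6 | hr | 70 | 6 | Z3
After WHERE (1 rows):
stock.score | stock.price | cities.dept | cities.score | cities.price | cities.code
30 | 8 | fin | 1 | 8 | X2
After GROUP BY (1 rows):
stock.price | sum_score
8 | 30

== RESULT ==
stock.price | sum_score
8 | 30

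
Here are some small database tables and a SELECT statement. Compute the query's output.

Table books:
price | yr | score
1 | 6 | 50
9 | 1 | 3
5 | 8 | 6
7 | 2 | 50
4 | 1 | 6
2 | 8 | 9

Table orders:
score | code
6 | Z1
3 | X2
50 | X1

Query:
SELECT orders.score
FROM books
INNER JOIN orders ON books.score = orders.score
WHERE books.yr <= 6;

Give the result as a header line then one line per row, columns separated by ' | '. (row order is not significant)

== RESULT ==
orders.score
50
3
50
6

Derivation:
After JOIN orders (5 rows):
books.price | books.yr | books.score | orders.score | orders.code
1 | 6 | 50 | 50 | X1
9 | 1 | 3 | 3 | X2
5 | 8 | 6 | 6 | Z1
7 | 2 | 50 | 50 | X1
4 | 1 | 6 | 6 | Z1
After WHERE (4 rows):
books.price | books.yr | books.score | orders.score | orders.code
1 | 6 | 50 | 50 | X1
9 | 1 | 3 | 3 | X2
7 | 2 | 50 | 50 | X1
4 | 1 | 6 | 6 | Z1
After SELECT (4 rows):
orders.score
50
3
50
6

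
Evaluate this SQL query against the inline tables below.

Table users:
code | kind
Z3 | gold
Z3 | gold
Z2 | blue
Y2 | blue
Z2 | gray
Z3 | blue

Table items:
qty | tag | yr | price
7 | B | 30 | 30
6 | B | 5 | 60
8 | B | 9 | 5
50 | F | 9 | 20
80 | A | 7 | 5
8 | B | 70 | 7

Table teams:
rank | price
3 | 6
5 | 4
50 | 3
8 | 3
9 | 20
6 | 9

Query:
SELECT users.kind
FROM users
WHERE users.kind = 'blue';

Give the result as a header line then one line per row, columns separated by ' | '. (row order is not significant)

After WHERE (3 rows):
users.code | users.kind
Z2 | blue
Y2 | blue
Z3 | blue
After SELECT (3 rows):
users.kind
blue
blue
blue

== RESULT ==
users.kind
blue
blue
blue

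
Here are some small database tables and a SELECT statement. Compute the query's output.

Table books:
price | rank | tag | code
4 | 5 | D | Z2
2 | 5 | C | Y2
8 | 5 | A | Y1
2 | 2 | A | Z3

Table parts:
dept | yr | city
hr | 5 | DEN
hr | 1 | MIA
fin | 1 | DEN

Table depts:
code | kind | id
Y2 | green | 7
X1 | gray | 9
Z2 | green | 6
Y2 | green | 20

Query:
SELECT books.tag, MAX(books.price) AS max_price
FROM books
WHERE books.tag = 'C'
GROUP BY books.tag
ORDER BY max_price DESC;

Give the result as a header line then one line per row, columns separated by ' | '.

== RESULT ==
books.tag | max_price
C | 2

Derivation:
After WHERE (1 rows):
books.price | books.rank | books.tag | books.code
2 | 5 | C | Y2
After GROUP BY (1 rows):
books.tag | max_price
C | 2
After ORDER BY (1 rows):
books.tag | max_price
C | 2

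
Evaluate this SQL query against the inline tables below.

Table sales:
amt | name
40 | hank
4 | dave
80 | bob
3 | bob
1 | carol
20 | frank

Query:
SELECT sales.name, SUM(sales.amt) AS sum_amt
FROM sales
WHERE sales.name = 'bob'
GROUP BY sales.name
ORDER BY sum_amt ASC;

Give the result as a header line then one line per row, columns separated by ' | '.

== RESULT ==
sales.name | sum_amt
bob | 83

Derivation:
After WHERE (2 rows):
sales.amt | sales.name
80 | bob
3 | bob
After GROUP BY (1 rows):
sales.name | sum_amt
bob | 83
After ORDER BY (1 rows):
sales.name | sum_amt
bob | 83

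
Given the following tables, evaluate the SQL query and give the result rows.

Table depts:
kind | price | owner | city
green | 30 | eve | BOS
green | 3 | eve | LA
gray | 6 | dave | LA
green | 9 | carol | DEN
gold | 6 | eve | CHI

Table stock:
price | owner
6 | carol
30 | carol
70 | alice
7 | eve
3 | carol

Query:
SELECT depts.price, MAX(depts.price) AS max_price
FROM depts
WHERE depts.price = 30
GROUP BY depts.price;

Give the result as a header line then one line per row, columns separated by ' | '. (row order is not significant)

After WHERE (1 rows):
depts.kind | depts.price | depts.owner | depts.city
green | 30 | eve | BOS
After GROUP BY (1 rows):
depts.price | max_price
30 | 30

== RESULT ==
depts.price | max_price
30 | 30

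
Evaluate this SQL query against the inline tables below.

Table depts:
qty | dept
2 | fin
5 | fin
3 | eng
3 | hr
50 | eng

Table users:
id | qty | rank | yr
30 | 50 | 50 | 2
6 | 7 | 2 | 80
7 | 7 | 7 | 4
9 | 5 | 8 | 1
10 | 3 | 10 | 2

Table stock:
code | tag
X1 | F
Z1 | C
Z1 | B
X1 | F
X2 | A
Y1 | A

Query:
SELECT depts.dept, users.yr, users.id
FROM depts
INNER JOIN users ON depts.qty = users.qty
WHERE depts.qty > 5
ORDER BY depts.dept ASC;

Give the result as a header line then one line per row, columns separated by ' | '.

== RESULT ==
depts.dept | users.yr | users.id
eng | 2 | 30

Derivation:
After JOIN users (4 rows):
depts.qty | depts.dept | users.id | users.qty | users.rank | users.yr
5 | fin | 9 | 5 | 8 | 1
3 | eng | 10 | 3 | 10 | 2
3 | hr | 10 | 3 | 10 | 2
50 | eng | 30 | 50 | 50 | 2
After WHERE (1 rows):
depts.qty | depts.dept | users.id | users.qty | users.rank | users.yr
50 | eng | 30 | 50 | 50 | 2
After SELECT (1 rows):
depts.dept | users.yr | users.id
eng | 2 | 30
After ORDER BY (1 rows):
depts.dept | users.yr | users.id
eng | 2 | 30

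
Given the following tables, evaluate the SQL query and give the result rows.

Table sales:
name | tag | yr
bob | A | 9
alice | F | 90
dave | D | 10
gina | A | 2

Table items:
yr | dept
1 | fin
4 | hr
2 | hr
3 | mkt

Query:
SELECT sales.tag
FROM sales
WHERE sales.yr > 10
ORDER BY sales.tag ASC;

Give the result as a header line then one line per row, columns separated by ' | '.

After WHERE (1 rows):
sales.name | sales.tag | sales.yr
alice | F | 90
After SELECT (1 rows):
sales.tag
F
After ORDER BY (1 rows):
sales.tag
F

== RESULT ==
sales.tag
F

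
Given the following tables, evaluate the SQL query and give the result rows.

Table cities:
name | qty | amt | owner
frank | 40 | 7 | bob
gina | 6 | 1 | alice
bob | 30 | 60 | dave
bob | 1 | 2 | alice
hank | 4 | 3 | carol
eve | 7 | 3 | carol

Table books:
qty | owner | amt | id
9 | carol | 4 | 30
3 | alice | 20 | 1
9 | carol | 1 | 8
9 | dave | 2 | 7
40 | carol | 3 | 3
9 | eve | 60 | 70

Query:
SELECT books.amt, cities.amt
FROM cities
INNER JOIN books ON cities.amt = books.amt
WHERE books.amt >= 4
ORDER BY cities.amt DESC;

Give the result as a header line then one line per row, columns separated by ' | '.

== RESULT ==
books.amt | cities.amt
60 | 60

Derivation:
After JOIN books (5 rows):
cities.name | cities.qty | cities.amt | cities.owner | books.qty | books.owner | books.amt | books.id
gina | 6 | 1 | alice | 9 | carol | 1 | 8
bob | 30 | 60 | dave | 9 | eve | 60 | 70
bob | 1 | 2 | alice | 9 | dave | 2 | 7
hank | 4 | 3 | carol | 40 | carol | 3 | 3
eve | 7 | 3 | carol | 40 | carol | 3 | 3
After WHERE (1 rows):
cities.name | cities.qty | cities.amt | cities.owner | books.qty | books.owner | books.amt | books.id
bob | 30 | 60 | dave | 9 | eve | 60 | 70
After SELECT (1 rows):
books.amt | cities.amt
60 | 60
After ORDER BY (1 rows):
books.amt | cities.amt
60 | 60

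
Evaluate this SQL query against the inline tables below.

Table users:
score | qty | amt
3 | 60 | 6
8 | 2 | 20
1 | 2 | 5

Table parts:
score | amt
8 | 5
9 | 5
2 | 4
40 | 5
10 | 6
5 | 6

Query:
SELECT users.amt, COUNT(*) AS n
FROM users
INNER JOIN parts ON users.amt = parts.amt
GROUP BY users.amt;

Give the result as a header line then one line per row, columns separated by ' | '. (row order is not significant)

== RESULT ==
users.amt | n
6 | 2
5 | 3

Derivation:
After JOIN parts (5 rows):
users.score | users.qty | users.amt | parts.score | parts.amt
3 | 60 | 6 | 10 | 6
3 | 60 | 6 | 5 | 6
1 | 2 | 5 | 8 | 5
1 | 2 | 5 | 9 | 5
1 | 2 | 5 | 40 | 5
After GROUP BY (2 rows):
users.amt | n
6 | 2
5 | 3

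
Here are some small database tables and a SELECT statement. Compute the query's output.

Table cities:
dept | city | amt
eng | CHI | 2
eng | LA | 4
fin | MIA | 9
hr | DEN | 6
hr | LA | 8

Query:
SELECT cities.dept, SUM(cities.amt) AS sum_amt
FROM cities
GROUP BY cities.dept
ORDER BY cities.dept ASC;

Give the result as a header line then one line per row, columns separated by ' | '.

== RESULT ==
cities.dept | sum_amt
eng | 6
fin | 9
hr | 14

Derivation:
After GROUP BY (3 rows):
cities.dept | sum_amt
eng | 6
fin | 9
hr | 14
After ORDER BY (3 rows):
cities.dept | sum_amt
eng | 6
fin | 9
hr | 14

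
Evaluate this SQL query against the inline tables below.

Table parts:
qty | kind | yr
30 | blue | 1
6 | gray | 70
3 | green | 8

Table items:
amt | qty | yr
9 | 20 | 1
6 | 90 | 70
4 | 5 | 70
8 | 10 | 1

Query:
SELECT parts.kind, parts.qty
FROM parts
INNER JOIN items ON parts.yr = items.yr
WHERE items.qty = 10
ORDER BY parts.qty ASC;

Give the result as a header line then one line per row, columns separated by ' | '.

After JOIN items (4 rows):
parts.qty | parts.kind | parts.yr | items.amt | items.qty | items.yr
30 | blue | 1 | 9 | 20 | 1
30 | blue | 1 | 8 | 10 | 1
6 | gray | 70 | 6 | 90 | 70
6 | gray | 70 | 4 | 5 | 70
After WHERE (1 rows):
parts.qty | parts.kind | parts.yr | items.amt | items.qty | items.yr
30 | blue | 1 | 8 | 10 | 1
After SELECT (1 rows):
parts.kind | parts.qty
blue | 30
After ORDER BY (1 rows):
parts.kind | parts.qty
blue | 30

== RESULT ==
parts.kind | parts.qty
blue | 30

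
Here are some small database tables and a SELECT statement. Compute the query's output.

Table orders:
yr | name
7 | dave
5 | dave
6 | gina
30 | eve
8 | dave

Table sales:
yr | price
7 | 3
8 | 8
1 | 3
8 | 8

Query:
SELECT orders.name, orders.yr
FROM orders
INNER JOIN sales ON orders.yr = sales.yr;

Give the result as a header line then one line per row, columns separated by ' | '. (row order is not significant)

== RESULT ==
orders.name | orders.yr
dave | 7
dave | 8
dave | 8

Derivation:
After JOIN sales (3 rows):
orders.yr | orders.name | sales.yr | sales.price
7 | dave | 7 | 3
8 | dave | 8 | 8
8 | dave | 8 | 8
After SELECT (3 rows):
orders.name | orders.yr
dave | 7
dave | 8
dave | 8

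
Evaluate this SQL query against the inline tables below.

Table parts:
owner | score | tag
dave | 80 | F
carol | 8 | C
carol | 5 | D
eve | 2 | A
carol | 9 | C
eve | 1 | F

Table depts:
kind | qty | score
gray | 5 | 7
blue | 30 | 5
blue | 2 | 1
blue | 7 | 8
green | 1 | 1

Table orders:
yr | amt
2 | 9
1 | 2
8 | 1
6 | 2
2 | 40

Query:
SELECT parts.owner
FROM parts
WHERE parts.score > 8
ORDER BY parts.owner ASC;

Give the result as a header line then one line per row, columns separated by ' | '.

== RESULT ==
parts.owner
carol
dave

Derivation:
After WHERE (2 rows):
parts.owner | parts.score | parts.tag
dave | 80 | F
carol | 9 | C
After SELECT (2 rows):
parts.owner
dave
carol
After ORDER BY (2 rows):
parts.owner
carol
dave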